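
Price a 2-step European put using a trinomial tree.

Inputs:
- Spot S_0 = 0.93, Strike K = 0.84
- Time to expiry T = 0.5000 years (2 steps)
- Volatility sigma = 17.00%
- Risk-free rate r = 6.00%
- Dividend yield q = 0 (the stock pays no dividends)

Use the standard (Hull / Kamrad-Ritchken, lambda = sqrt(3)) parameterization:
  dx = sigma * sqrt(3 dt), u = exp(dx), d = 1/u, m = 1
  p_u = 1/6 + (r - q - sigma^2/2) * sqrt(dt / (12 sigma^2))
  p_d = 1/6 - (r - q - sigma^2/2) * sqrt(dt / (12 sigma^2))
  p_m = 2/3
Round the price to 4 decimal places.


dt = T/N = 0.250000; dx = sigma*sqrt(3*dt) = 0.147224
u = exp(dx) = 1.158614; d = 1/u = 0.863100
p_u = 0.205341, p_m = 0.666667, p_d = 0.127993
Discount per step: exp(-r*dt) = 0.985112
Stock lattice S(k, j) with j the centered position index:
  k=0: S(0,+0) = 0.9300
  k=1: S(1,-1) = 0.8027; S(1,+0) = 0.9300; S(1,+1) = 1.0775
  k=2: S(2,-2) = 0.6928; S(2,-1) = 0.8027; S(2,+0) = 0.9300; S(2,+1) = 1.0775; S(2,+2) = 1.2484
Terminal payoffs V(N, j) = max(K - S_T, 0):
  V(2,-2) = 0.147204; V(2,-1) = 0.037317; V(2,+0) = 0.000000; V(2,+1) = 0.000000; V(2,+2) = 0.000000
Backward induction: V(k, j) = exp(-r*dt) * [p_u * V(k+1, j+1) + p_m * V(k+1, j) + p_d * V(k+1, j-1)]
  V(1,-1) = exp(-r*dt) * [p_u*0.000000 + p_m*0.037317 + p_d*0.147204] = 0.043068
  V(1,+0) = exp(-r*dt) * [p_u*0.000000 + p_m*0.000000 + p_d*0.037317] = 0.004705
  V(1,+1) = exp(-r*dt) * [p_u*0.000000 + p_m*0.000000 + p_d*0.000000] = 0.000000
  V(0,+0) = exp(-r*dt) * [p_u*0.000000 + p_m*0.004705 + p_d*0.043068] = 0.008520

Answer: Price = V(0,0) = 0.0085


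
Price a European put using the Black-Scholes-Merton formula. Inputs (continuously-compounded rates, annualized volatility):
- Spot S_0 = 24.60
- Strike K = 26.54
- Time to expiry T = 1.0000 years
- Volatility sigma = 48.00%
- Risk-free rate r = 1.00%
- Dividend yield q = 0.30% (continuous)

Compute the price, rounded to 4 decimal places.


Answer: Price = 5.7412

Derivation:
d1 = (ln(S/K) + (r - q + 0.5*sigma^2) * T) / (sigma * sqrt(T)) = 0.09644461
d2 = d1 - sigma * sqrt(T) = -0.38355539
exp(-rT) = 0.99004983; exp(-qT) = 0.99700450
P = K * exp(-rT) * N(-d2) - S_0 * exp(-qT) * N(-d1)
N(-d1) = 0.46158373; N(-d2) = 0.64934599
P = 26.5400 * 0.99004983 * 0.64934599 - 24.6000 * 0.99700450 * 0.46158373 = 5.7412


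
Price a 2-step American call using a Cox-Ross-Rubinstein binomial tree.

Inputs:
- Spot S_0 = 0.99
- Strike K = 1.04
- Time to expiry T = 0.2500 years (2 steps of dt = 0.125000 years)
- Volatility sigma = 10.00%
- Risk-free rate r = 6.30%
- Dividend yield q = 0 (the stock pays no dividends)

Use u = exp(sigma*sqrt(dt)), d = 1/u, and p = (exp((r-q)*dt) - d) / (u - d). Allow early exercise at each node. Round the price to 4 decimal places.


dt = T/N = 0.125000
u = exp(sigma*sqrt(dt)) = 1.035988; d = 1/u = 0.965262
p = (exp((r-q)*dt) - d) / (u - d) = 0.602948
Discount per step: exp(-r*dt) = 0.992156
Stock lattice S(k, i) with i counting down-moves:
  k=0: S(0,0) = 0.9900
  k=1: S(1,0) = 1.0256; S(1,1) = 0.9556
  k=2: S(2,0) = 1.0625; S(2,1) = 0.9900; S(2,2) = 0.9224
Terminal payoffs V(N, i) = max(S_T - K, 0):
  V(2,0) = 0.022538; V(2,1) = 0.000000; V(2,2) = 0.000000
Backward induction: V(k, i) = exp(-r*dt) * [p * V(k+1, i) + (1-p) * V(k+1, i+1)]; then take max(V_cont, immediate exercise) for American.
  V(1,0) = exp(-r*dt) * [p*0.022538 + (1-p)*0.000000] = 0.013483; exercise = 0.000000; V(1,0) = max -> 0.013483
  V(1,1) = exp(-r*dt) * [p*0.000000 + (1-p)*0.000000] = 0.000000; exercise = 0.000000; V(1,1) = max -> 0.000000
  V(0,0) = exp(-r*dt) * [p*0.013483 + (1-p)*0.000000] = 0.008066; exercise = 0.000000; V(0,0) = max -> 0.008066

Answer: Price = V(0,0) = 0.0081


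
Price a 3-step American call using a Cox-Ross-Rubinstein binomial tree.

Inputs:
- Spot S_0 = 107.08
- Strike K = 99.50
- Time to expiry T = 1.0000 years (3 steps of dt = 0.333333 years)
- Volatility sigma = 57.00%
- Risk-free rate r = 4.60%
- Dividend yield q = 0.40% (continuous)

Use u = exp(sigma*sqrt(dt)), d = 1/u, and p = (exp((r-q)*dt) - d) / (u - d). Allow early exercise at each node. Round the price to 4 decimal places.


dt = T/N = 0.333333
u = exp(sigma*sqrt(dt)) = 1.389702; d = 1/u = 0.719579
p = (exp((r-q)*dt) - d) / (u - d) = 0.439501
Discount per step: exp(-r*dt) = 0.984784
Stock lattice S(k, i) with i counting down-moves:
  k=0: S(0,0) = 107.0800
  k=1: S(1,0) = 148.8093; S(1,1) = 77.0525
  k=2: S(2,0) = 206.8007; S(2,1) = 107.0800; S(2,2) = 55.4453
  k=3: S(3,0) = 287.3914; S(3,1) = 148.8093; S(3,2) = 77.0525; S(3,3) = 39.8972
Terminal payoffs V(N, i) = max(S_T - K, 0):
  V(3,0) = 187.891437; V(3,1) = 49.309337; V(3,2) = 0.000000; V(3,3) = 0.000000
Backward induction: V(k, i) = exp(-r*dt) * [p * V(k+1, i) + (1-p) * V(k+1, i+1)]; then take max(V_cont, immediate exercise) for American.
  V(2,0) = exp(-r*dt) * [p*187.891437 + (1-p)*49.309337] = 108.539179; exercise = 107.300700; V(2,0) = max -> 108.539179
  V(2,1) = exp(-r*dt) * [p*49.309337 + (1-p)*0.000000] = 21.341728; exercise = 7.580000; V(2,1) = max -> 21.341728
  V(2,2) = exp(-r*dt) * [p*0.000000 + (1-p)*0.000000] = 0.000000; exercise = 0.000000; V(2,2) = max -> 0.000000
  V(1,0) = exp(-r*dt) * [p*108.539179 + (1-p)*21.341728] = 58.757185; exercise = 49.309337; V(1,0) = max -> 58.757185
  V(1,1) = exp(-r*dt) * [p*21.341728 + (1-p)*0.000000] = 9.236980; exercise = 0.000000; V(1,1) = max -> 9.236980
  V(0,0) = exp(-r*dt) * [p*58.757185 + (1-p)*9.236980] = 30.529421; exercise = 7.580000; V(0,0) = max -> 30.529421

Answer: Price = V(0,0) = 30.5294


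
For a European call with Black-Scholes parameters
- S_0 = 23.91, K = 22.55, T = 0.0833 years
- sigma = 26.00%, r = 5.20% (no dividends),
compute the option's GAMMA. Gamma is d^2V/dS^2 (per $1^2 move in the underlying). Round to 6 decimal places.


Answer: Gamma = 0.151543

Derivation:
d1 = 0.8756449640; d2 = 0.8006044416
phi(d1) = 0.2719014527; exp(-qT) = 1.0000000000; exp(-rT) = 0.9956777678
Gamma = exp(-qT) * phi(d1) / (S * sigma * sqrt(T)) = 1.0000000000 * 0.2719014527 / (23.9100 * 0.2600 * 0.2886173938) = 0.151543


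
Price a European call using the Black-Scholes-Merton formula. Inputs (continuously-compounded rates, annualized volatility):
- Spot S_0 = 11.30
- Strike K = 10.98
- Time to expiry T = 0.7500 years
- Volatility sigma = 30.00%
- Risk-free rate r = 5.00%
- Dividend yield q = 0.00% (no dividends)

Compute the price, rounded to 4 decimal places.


Answer: Price = 1.5289

Derivation:
d1 = (ln(S/K) + (r - q + 0.5*sigma^2) * T) / (sigma * sqrt(T)) = 0.38481277
d2 = d1 - sigma * sqrt(T) = 0.12500515
exp(-rT) = 0.96319442; exp(-qT) = 1.00000000
C = S_0 * exp(-qT) * N(d1) - K * exp(-rT) * N(d2)
N(d1) = 0.64981193; N(d2) = 0.54974026
C = 11.3000 * 1.00000000 * 0.64981193 - 10.9800 * 0.96319442 * 0.54974026 = 1.5289


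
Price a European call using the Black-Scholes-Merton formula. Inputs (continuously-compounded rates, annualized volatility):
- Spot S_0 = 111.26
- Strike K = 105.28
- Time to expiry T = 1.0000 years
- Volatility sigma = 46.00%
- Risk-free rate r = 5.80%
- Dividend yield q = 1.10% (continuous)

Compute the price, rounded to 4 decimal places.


Answer: Price = 24.8524

Derivation:
d1 = (ln(S/K) + (r - q + 0.5*sigma^2) * T) / (sigma * sqrt(T)) = 0.45227465
d2 = d1 - sigma * sqrt(T) = -0.00772535
exp(-rT) = 0.94364995; exp(-qT) = 0.98906028
C = S_0 * exp(-qT) * N(d1) - K * exp(-rT) * N(d2)
N(d1) = 0.67446443; N(d2) = 0.49691806
C = 111.2600 * 0.98906028 * 0.67446443 - 105.2800 * 0.94364995 * 0.49691806 = 24.8524


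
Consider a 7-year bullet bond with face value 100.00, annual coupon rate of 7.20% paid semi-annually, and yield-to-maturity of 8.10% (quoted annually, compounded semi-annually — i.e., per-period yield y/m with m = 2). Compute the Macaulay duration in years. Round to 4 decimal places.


Coupon per period c = face * coupon_rate / m = 3.600000
Periods per year m = 2; per-period yield y/m = 0.040500
Number of cashflows N = 14
Cashflows (t years, CF_t, discount factor 1/(1+y/m)^(m*t), PV):
  t = 0.5000: CF_t = 3.600000, DF = 0.961076, PV = 3.459875
  t = 1.0000: CF_t = 3.600000, DF = 0.923668, PV = 3.325204
  t = 1.5000: CF_t = 3.600000, DF = 0.887715, PV = 3.195775
  t = 2.0000: CF_t = 3.600000, DF = 0.853162, PV = 3.071384
  t = 2.5000: CF_t = 3.600000, DF = 0.819954, PV = 2.951835
  t = 3.0000: CF_t = 3.600000, DF = 0.788039, PV = 2.836939
  t = 3.5000: CF_t = 3.600000, DF = 0.757365, PV = 2.726515
  t = 4.0000: CF_t = 3.600000, DF = 0.727886, PV = 2.620389
  t = 4.5000: CF_t = 3.600000, DF = 0.699554, PV = 2.518394
  t = 5.0000: CF_t = 3.600000, DF = 0.672325, PV = 2.420369
  t = 5.5000: CF_t = 3.600000, DF = 0.646156, PV = 2.326160
  t = 6.0000: CF_t = 3.600000, DF = 0.621005, PV = 2.235617
  t = 6.5000: CF_t = 3.600000, DF = 0.596833, PV = 2.148599
  t = 7.0000: CF_t = 103.600000, DF = 0.573602, PV = 59.425189
Price P = sum_t PV_t = 95.262247
Macaulay numerator sum_t t * PV_t:
  t * PV_t at t = 0.5000: 1.729938
  t * PV_t at t = 1.0000: 3.325204
  t * PV_t at t = 1.5000: 4.793663
  t * PV_t at t = 2.0000: 6.142769
  t * PV_t at t = 2.5000: 7.379588
  t * PV_t at t = 3.0000: 8.510817
  t * PV_t at t = 3.5000: 9.542803
  t * PV_t at t = 4.0000: 10.481557
  t * PV_t at t = 4.5000: 11.332775
  t * PV_t at t = 5.0000: 12.101847
  t * PV_t at t = 5.5000: 12.793880
  t * PV_t at t = 6.0000: 13.413705
  t * PV_t at t = 6.5000: 13.965895
  t * PV_t at t = 7.0000: 415.976323
Macaulay duration D = (sum_t t * PV_t) / P = 531.490762 / 95.262247 = 5.579238

Answer: Macaulay duration = 5.5792 years


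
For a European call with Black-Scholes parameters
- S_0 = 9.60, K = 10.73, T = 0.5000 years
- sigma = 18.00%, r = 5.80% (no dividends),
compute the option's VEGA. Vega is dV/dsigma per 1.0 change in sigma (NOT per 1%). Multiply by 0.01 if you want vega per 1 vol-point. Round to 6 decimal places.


Answer: Vega = 2.285108

Derivation:
d1 = -0.5828167223; d2 = -0.7100959429
phi(d1) = 0.3366282076; exp(-qT) = 1.0000000000; exp(-rT) = 0.9714164645
Vega = S * exp(-qT) * phi(d1) * sqrt(T) = 9.6000 * 1.0000000000 * 0.3366282076 * 0.7071067812 = 2.285108


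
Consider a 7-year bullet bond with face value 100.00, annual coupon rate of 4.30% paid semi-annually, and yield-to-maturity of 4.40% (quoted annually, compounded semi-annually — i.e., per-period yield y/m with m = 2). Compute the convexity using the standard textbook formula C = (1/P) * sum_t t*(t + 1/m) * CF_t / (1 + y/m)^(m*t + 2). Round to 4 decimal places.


Answer: Convexity = 41.8839

Derivation:
Coupon per period c = face * coupon_rate / m = 2.150000
Periods per year m = 2; per-period yield y/m = 0.022000
Number of cashflows N = 14
Cashflows (t years, CF_t, discount factor 1/(1+y/m)^(m*t), PV):
  t = 0.5000: CF_t = 2.150000, DF = 0.978474, PV = 2.103718
  t = 1.0000: CF_t = 2.150000, DF = 0.957411, PV = 2.058433
  t = 1.5000: CF_t = 2.150000, DF = 0.936801, PV = 2.014122
  t = 2.0000: CF_t = 2.150000, DF = 0.916635, PV = 1.970765
  t = 2.5000: CF_t = 2.150000, DF = 0.896903, PV = 1.928342
  t = 3.0000: CF_t = 2.150000, DF = 0.877596, PV = 1.886831
  t = 3.5000: CF_t = 2.150000, DF = 0.858704, PV = 1.846215
  t = 4.0000: CF_t = 2.150000, DF = 0.840220, PV = 1.806472
  t = 4.5000: CF_t = 2.150000, DF = 0.822133, PV = 1.767585
  t = 5.0000: CF_t = 2.150000, DF = 0.804435, PV = 1.729536
  t = 5.5000: CF_t = 2.150000, DF = 0.787119, PV = 1.692305
  t = 6.0000: CF_t = 2.150000, DF = 0.770175, PV = 1.655876
  t = 6.5000: CF_t = 2.150000, DF = 0.753596, PV = 1.620231
  t = 7.0000: CF_t = 102.150000, DF = 0.737373, PV = 75.322691
Price P = sum_t PV_t = 99.403121
Convexity numerator sum_t t*(t + 1/m) * CF_t / (1+y/m)^(m*t + 2):
  t = 0.5000: term = 1.007061
  t = 1.0000: term = 2.956148
  t = 1.5000: term = 5.785025
  t = 2.0000: term = 9.434157
  t = 2.5000: term = 13.846610
  t = 3.0000: term = 18.967959
  t = 3.5000: term = 24.746195
  t = 4.0000: term = 31.131641
  t = 4.5000: term = 38.076860
  t = 5.0000: term = 45.536579
  t = 5.5000: term = 53.467608
  t = 6.0000: term = 61.828758
  t = 6.5000: term = 70.580774
  t = 7.0000: term = 3786.023816
Convexity = (1/P) * sum = 4163.389191 / 99.403121 = 41.883888


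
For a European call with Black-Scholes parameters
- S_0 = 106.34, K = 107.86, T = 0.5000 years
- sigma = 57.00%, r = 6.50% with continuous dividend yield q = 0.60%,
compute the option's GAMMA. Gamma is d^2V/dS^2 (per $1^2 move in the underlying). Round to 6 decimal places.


Answer: Gamma = 0.009018

Derivation:
d1 = 0.2395043070; d2 = -0.1635465583
phi(d1) = 0.3876626836; exp(-qT) = 0.9970044955; exp(-rT) = 0.9680224498
Gamma = exp(-qT) * phi(d1) / (S * sigma * sqrt(T)) = 0.9970044955 * 0.3876626836 / (106.3400 * 0.5700 * 0.7071067812) = 0.009018


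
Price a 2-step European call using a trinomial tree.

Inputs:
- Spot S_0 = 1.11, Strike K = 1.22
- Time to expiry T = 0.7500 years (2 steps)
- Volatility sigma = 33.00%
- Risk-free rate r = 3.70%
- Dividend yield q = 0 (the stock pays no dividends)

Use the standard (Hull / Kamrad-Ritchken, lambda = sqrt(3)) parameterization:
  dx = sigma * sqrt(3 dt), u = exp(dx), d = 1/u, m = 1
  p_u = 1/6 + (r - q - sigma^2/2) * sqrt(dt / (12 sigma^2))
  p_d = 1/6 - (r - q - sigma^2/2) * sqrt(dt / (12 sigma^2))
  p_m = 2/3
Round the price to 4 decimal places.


dt = T/N = 0.375000; dx = sigma*sqrt(3*dt) = 0.350018
u = exp(dx) = 1.419093; d = 1/u = 0.704676
p_u = 0.157319, p_m = 0.666667, p_d = 0.176014
Discount per step: exp(-r*dt) = 0.986221
Stock lattice S(k, j) with j the centered position index:
  k=0: S(0,+0) = 1.1100
  k=1: S(1,-1) = 0.7822; S(1,+0) = 1.1100; S(1,+1) = 1.5752
  k=2: S(2,-2) = 0.5512; S(2,-1) = 0.7822; S(2,+0) = 1.1100; S(2,+1) = 1.5752; S(2,+2) = 2.2353
Terminal payoffs V(N, j) = max(S_T - K, 0):
  V(2,-2) = 0.000000; V(2,-1) = 0.000000; V(2,+0) = 0.000000; V(2,+1) = 0.355193; V(2,+2) = 1.015345
Backward induction: V(k, j) = exp(-r*dt) * [p_u * V(k+1, j+1) + p_m * V(k+1, j) + p_d * V(k+1, j-1)]
  V(1,-1) = exp(-r*dt) * [p_u*0.000000 + p_m*0.000000 + p_d*0.000000] = 0.000000
  V(1,+0) = exp(-r*dt) * [p_u*0.355193 + p_m*0.000000 + p_d*0.000000] = 0.055109
  V(1,+1) = exp(-r*dt) * [p_u*1.015345 + p_m*0.355193 + p_d*0.000000] = 0.391065
  V(0,+0) = exp(-r*dt) * [p_u*0.391065 + p_m*0.055109 + p_d*0.000000] = 0.096907

Answer: Price = V(0,0) = 0.0969


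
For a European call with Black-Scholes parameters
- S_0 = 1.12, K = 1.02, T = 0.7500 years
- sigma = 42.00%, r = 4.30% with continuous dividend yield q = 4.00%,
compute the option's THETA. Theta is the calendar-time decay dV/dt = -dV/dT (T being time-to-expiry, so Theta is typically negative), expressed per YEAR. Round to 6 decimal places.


Answer: Theta = -0.088626

Derivation:
d1 = 0.4451812056; d2 = 0.0814505360
phi(d1) = 0.3613054032; exp(-qT) = 0.9704455335; exp(-rT) = 0.9682644857
Theta = -S*exp(-qT)*phi(d1)*sigma/(2*sqrt(T)) - r*K*exp(-rT)*N(d2) + q*S*exp(-qT)*N(d1)
N(d1) = 0.6719055961; N(d2) = 0.5324581697; sqrt(T) = 0.8660254038
Term 1 = -1.1200 * 0.9704455335 * 0.3613054032 * 0.4200 / (2 * 0.8660254038) = -0.0952252908
Term 2 = -0.0430 * 1.0200 * 0.9682644857 * 0.5324581697 = -0.0226124763
Term 3 = 0.0400 * 1.1200 * 0.9704455335 * 0.6719055961 = 0.0292117408
Theta = -0.0952252908 + (-0.0226124763) + (0.0292117408) = -0.088626


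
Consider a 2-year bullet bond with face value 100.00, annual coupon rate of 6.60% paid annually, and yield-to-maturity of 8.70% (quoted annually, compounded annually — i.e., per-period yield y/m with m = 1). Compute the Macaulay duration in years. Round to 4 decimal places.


Answer: Macaulay duration = 1.9369 years

Derivation:
Coupon per period c = face * coupon_rate / m = 6.600000
Periods per year m = 1; per-period yield y/m = 0.087000
Number of cashflows N = 2
Cashflows (t years, CF_t, discount factor 1/(1+y/m)^(m*t), PV):
  t = 1.0000: CF_t = 6.600000, DF = 0.919963, PV = 6.071757
  t = 2.0000: CF_t = 106.600000, DF = 0.846332, PV = 90.219022
Price P = sum_t PV_t = 96.290779
Macaulay numerator sum_t t * PV_t:
  t * PV_t at t = 1.0000: 6.071757
  t * PV_t at t = 2.0000: 180.438045
Macaulay duration D = (sum_t t * PV_t) / P = 186.509802 / 96.290779 = 1.936944


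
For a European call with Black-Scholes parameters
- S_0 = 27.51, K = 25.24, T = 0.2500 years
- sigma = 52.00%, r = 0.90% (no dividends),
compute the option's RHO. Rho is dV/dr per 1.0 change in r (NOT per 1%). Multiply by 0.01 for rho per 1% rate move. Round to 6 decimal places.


d1 = 0.4698828356; d2 = 0.2098828356
phi(d1) = 0.3572449947; exp(-qT) = 1.0000000000; exp(-rT) = 0.9977525294
N(d2) = 0.5831204405
Rho = K*T*exp(-rT)*N(d2) = 25.2400 * 0.2500 * 0.9977525294 * 0.5831204405 = 3.671220

Answer: Rho = 3.671220


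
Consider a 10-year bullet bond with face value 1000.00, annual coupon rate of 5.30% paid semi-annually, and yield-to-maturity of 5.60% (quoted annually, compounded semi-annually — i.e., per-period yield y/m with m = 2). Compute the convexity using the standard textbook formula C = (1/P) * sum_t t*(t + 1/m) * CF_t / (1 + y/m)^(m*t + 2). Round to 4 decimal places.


Answer: Convexity = 71.5742

Derivation:
Coupon per period c = face * coupon_rate / m = 26.500000
Periods per year m = 2; per-period yield y/m = 0.028000
Number of cashflows N = 20
Cashflows (t years, CF_t, discount factor 1/(1+y/m)^(m*t), PV):
  t = 0.5000: CF_t = 26.500000, DF = 0.972763, PV = 25.778210
  t = 1.0000: CF_t = 26.500000, DF = 0.946267, PV = 25.076080
  t = 1.5000: CF_t = 26.500000, DF = 0.920493, PV = 24.393074
  t = 2.0000: CF_t = 26.500000, DF = 0.895422, PV = 23.728671
  t = 2.5000: CF_t = 26.500000, DF = 0.871033, PV = 23.082365
  t = 3.0000: CF_t = 26.500000, DF = 0.847308, PV = 22.453662
  t = 3.5000: CF_t = 26.500000, DF = 0.824230, PV = 21.842084
  t = 4.0000: CF_t = 26.500000, DF = 0.801780, PV = 21.247163
  t = 4.5000: CF_t = 26.500000, DF = 0.779941, PV = 20.668447
  t = 5.0000: CF_t = 26.500000, DF = 0.758698, PV = 20.105493
  t = 5.5000: CF_t = 26.500000, DF = 0.738033, PV = 19.557873
  t = 6.0000: CF_t = 26.500000, DF = 0.717931, PV = 19.025168
  t = 6.5000: CF_t = 26.500000, DF = 0.698376, PV = 18.506973
  t = 7.0000: CF_t = 26.500000, DF = 0.679354, PV = 18.002892
  t = 7.5000: CF_t = 26.500000, DF = 0.660851, PV = 17.512541
  t = 8.0000: CF_t = 26.500000, DF = 0.642851, PV = 17.035545
  t = 8.5000: CF_t = 26.500000, DF = 0.625341, PV = 16.571542
  t = 9.0000: CF_t = 26.500000, DF = 0.608309, PV = 16.120177
  t = 9.5000: CF_t = 26.500000, DF = 0.591740, PV = 15.681106
  t = 10.0000: CF_t = 1026.500000, DF = 0.575622, PV = 590.876422
Price P = sum_t PV_t = 977.265487
Convexity numerator sum_t t*(t + 1/m) * CF_t / (1+y/m)^(m*t + 2):
  t = 0.5000: term = 12.196537
  t = 1.0000: term = 35.593007
  t = 1.5000: term = 69.247094
  t = 2.0000: term = 112.268311
  t = 2.5000: term = 163.815629
  t = 3.0000: term = 223.095215
  t = 3.5000: term = 289.358256
  t = 4.0000: term = 361.898874
  t = 4.5000: term = 440.052133
  t = 5.0000: term = 523.192117
  t = 5.5000: term = 610.730098
  t = 6.0000: term = 702.112776
  t = 6.5000: term = 796.820595
  t = 7.0000: term = 894.366128
  t = 7.5000: term = 994.292527
  t = 8.0000: term = 1096.172046
  t = 8.5000: term = 1199.604622
  t = 9.0000: term = 1304.216516
  t = 9.5000: term = 1409.659010
  t = 10.0000: term = 58708.330478
Convexity = (1/P) * sum = 69947.021969 / 977.265487 = 71.574227


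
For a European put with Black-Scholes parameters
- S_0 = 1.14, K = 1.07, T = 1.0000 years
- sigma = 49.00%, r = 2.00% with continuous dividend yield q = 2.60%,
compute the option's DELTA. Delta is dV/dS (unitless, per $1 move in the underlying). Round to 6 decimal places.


d1 = 0.3620808448; d2 = -0.1279191552
phi(d1) = 0.3736298034; exp(-qT) = 0.9743350896; exp(-rT) = 0.9801986733
N(-d1) = 0.3586458088
Delta = -exp(-qT) * N(-d1) = -0.9743350896 * 0.3586458088 = -0.349441

Answer: Delta = -0.349441


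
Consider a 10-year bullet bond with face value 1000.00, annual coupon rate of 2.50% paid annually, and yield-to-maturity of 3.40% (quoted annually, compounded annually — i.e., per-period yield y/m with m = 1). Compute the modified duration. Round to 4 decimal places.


Answer: Modified duration = 8.6276

Derivation:
Coupon per period c = face * coupon_rate / m = 25.000000
Periods per year m = 1; per-period yield y/m = 0.034000
Number of cashflows N = 10
Cashflows (t years, CF_t, discount factor 1/(1+y/m)^(m*t), PV):
  t = 1.0000: CF_t = 25.000000, DF = 0.967118, PV = 24.177950
  t = 2.0000: CF_t = 25.000000, DF = 0.935317, PV = 23.382930
  t = 3.0000: CF_t = 25.000000, DF = 0.904562, PV = 22.614052
  t = 4.0000: CF_t = 25.000000, DF = 0.874818, PV = 21.870457
  t = 5.0000: CF_t = 25.000000, DF = 0.846052, PV = 21.151312
  t = 6.0000: CF_t = 25.000000, DF = 0.818233, PV = 20.455814
  t = 7.0000: CF_t = 25.000000, DF = 0.791327, PV = 19.783186
  t = 8.0000: CF_t = 25.000000, DF = 0.765307, PV = 19.132675
  t = 9.0000: CF_t = 25.000000, DF = 0.740142, PV = 18.503554
  t = 10.0000: CF_t = 1025.000000, DF = 0.715805, PV = 733.699930
Price P = sum_t PV_t = 924.771861
First compute Macaulay numerator sum_t t * PV_t:
  t * PV_t at t = 1.0000: 24.177950
  t * PV_t at t = 2.0000: 46.765860
  t * PV_t at t = 3.0000: 67.842157
  t * PV_t at t = 4.0000: 87.481827
  t * PV_t at t = 5.0000: 105.756561
  t * PV_t at t = 6.0000: 122.734887
  t * PV_t at t = 7.0000: 138.482303
  t * PV_t at t = 8.0000: 153.061401
  t * PV_t at t = 9.0000: 166.531989
  t * PV_t at t = 10.0000: 7336.999303
Macaulay duration D = 8249.834238 / 924.771861 = 8.920940
Modified duration = D / (1 + y/m) = 8.920940 / (1 + 0.034000) = 8.627601


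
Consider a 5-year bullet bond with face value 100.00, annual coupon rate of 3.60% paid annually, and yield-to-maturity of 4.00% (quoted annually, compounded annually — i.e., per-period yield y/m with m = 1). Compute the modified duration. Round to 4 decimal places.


Answer: Modified duration = 4.4816

Derivation:
Coupon per period c = face * coupon_rate / m = 3.600000
Periods per year m = 1; per-period yield y/m = 0.040000
Number of cashflows N = 5
Cashflows (t years, CF_t, discount factor 1/(1+y/m)^(m*t), PV):
  t = 1.0000: CF_t = 3.600000, DF = 0.961538, PV = 3.461538
  t = 2.0000: CF_t = 3.600000, DF = 0.924556, PV = 3.328402
  t = 3.0000: CF_t = 3.600000, DF = 0.888996, PV = 3.200387
  t = 4.0000: CF_t = 3.600000, DF = 0.854804, PV = 3.077295
  t = 5.0000: CF_t = 103.600000, DF = 0.821927, PV = 85.151648
Price P = sum_t PV_t = 98.219271
First compute Macaulay numerator sum_t t * PV_t:
  t * PV_t at t = 1.0000: 3.461538
  t * PV_t at t = 2.0000: 6.656805
  t * PV_t at t = 3.0000: 9.601161
  t * PV_t at t = 4.0000: 12.309180
  t * PV_t at t = 5.0000: 425.758241
Macaulay duration D = 457.786926 / 98.219271 = 4.660867
Modified duration = D / (1 + y/m) = 4.660867 / (1 + 0.040000) = 4.481603


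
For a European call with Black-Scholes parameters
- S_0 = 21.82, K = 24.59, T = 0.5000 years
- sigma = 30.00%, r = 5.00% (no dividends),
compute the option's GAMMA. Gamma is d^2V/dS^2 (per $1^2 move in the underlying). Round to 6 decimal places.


d1 = -0.3394719522; d2 = -0.5516039865
phi(d1) = 0.3766047175; exp(-qT) = 1.0000000000; exp(-rT) = 0.9753099120
Gamma = exp(-qT) * phi(d1) / (S * sigma * sqrt(T)) = 1.0000000000 * 0.3766047175 / (21.8200 * 0.3000 * 0.7071067812) = 0.081363

Answer: Gamma = 0.081363


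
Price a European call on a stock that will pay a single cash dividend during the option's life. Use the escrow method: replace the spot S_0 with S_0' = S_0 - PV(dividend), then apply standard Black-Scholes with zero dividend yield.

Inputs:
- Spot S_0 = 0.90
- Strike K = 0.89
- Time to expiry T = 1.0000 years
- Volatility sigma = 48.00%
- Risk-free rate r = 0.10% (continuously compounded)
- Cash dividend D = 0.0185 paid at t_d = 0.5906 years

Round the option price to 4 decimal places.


PV(D) = D * exp(-r * t_d) = 0.0185 * 0.99940957 = 0.01848908
S_0' = S_0 - PV(D) = 0.9000 - 0.01848908 = 0.88151092
d1 = (ln(S_0'/K) + (r + sigma^2/2)*T) / (sigma*sqrt(T)) = 0.22211652
d2 = d1 - sigma*sqrt(T) = -0.25788348
exp(-rT) = 0.99900050
N(d1) = 0.58788841; N(d2) = 0.39824842
C = S_0' * N(d1) - K * exp(-rT) * N(d2) = 0.88151092 * 0.58788841 - 0.8900 * 0.99900050 * 0.39824842 = 0.1641

Answer: Price = 0.1641


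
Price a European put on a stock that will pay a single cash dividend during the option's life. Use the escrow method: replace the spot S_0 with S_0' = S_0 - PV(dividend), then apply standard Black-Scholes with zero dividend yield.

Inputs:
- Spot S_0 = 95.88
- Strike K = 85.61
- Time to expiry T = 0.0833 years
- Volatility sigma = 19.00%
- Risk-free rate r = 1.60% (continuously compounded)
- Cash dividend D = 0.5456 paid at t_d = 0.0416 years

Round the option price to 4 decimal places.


PV(D) = D * exp(-r * t_d) = 0.5456 * 0.99933462 = 0.54523697
S_0' = S_0 - PV(D) = 95.8800 - 0.54523697 = 95.33476303
d1 = (ln(S_0'/K) + (r + sigma^2/2)*T) / (sigma*sqrt(T)) = 2.01375296
d2 = d1 - sigma*sqrt(T) = 1.95891566
exp(-rT) = 0.99866809
N(-d1) = 0.02201774; N(-d2) = 0.02506133
P = K * exp(-rT) * N(-d2) - S_0' * N(-d1) = 85.6100 * 0.99866809 * 0.02506133 - 95.33476303 * 0.02201774 = 0.0436

Answer: Price = 0.0436


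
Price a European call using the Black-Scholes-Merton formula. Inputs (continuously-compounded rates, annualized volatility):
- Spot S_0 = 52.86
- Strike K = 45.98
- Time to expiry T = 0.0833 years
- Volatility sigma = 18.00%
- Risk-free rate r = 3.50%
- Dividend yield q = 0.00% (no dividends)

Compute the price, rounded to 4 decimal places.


Answer: Price = 7.0162

Derivation:
d1 = (ln(S/K) + (r - q + 0.5*sigma^2) * T) / (sigma * sqrt(T)) = 2.76616404
d2 = d1 - sigma * sqrt(T) = 2.71421290
exp(-rT) = 0.99708875; exp(-qT) = 1.00000000
C = S_0 * exp(-qT) * N(d1) - K * exp(-rT) * N(d2)
N(d1) = 0.99716400; N(d2) = 0.99667833
C = 52.8600 * 1.00000000 * 0.99716400 - 45.9800 * 0.99708875 * 0.99667833 = 7.0162


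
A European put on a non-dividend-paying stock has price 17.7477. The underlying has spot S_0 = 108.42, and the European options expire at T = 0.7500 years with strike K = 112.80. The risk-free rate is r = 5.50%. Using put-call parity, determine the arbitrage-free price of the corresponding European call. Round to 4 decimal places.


Answer: Call price = 17.9260

Derivation:
Put-call parity: C - P = S_0 * exp(-qT) - K * exp(-rT).
S_0 * exp(-qT) = 108.4200 * 1.00000000 = 108.42000000
K * exp(-rT) = 112.8000 * 0.95958920 = 108.24166206
C = P + S*exp(-qT) - K*exp(-rT)
C = 17.7477 + 108.42000000 - 108.24166206 = 17.9260


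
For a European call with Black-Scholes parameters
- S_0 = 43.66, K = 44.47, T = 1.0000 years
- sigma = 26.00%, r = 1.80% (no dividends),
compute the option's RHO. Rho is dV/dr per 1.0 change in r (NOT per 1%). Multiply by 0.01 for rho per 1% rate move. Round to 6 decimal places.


Answer: Rho = 19.554119

Derivation:
d1 = 0.1285290254; d2 = -0.1314709746
phi(d1) = 0.3956606465; exp(-qT) = 1.0000000000; exp(-rT) = 0.9821610324
N(d2) = 0.4477013731
Rho = K*T*exp(-rT)*N(d2) = 44.4700 * 1.0000 * 0.9821610324 * 0.4477013731 = 19.554119


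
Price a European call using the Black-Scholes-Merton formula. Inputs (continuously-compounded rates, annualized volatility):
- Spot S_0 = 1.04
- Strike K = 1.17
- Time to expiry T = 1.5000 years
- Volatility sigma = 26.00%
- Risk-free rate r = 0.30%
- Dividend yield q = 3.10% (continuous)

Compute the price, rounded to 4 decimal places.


d1 = (ln(S/K) + (r - q + 0.5*sigma^2) * T) / (sigma * sqrt(T)) = -0.34256125
d2 = d1 - sigma * sqrt(T) = -0.66099492
exp(-rT) = 0.99551011; exp(-qT) = 0.95456456
C = S_0 * exp(-qT) * N(d1) - K * exp(-rT) * N(d2)
N(d1) = 0.36596428; N(d2) = 0.25430779
C = 1.0400 * 0.95456456 * 0.36596428 - 1.1700 * 0.99551011 * 0.25430779 = 0.0671

Answer: Price = 0.0671


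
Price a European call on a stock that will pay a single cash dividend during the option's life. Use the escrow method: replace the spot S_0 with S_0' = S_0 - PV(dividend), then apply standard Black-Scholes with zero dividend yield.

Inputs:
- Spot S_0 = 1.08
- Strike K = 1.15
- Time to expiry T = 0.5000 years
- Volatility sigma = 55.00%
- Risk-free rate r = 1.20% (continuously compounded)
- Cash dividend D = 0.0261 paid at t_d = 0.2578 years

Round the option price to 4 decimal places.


PV(D) = D * exp(-r * t_d) = 0.0261 * 0.99691118 = 0.02601938
S_0' = S_0 - PV(D) = 1.0800 - 0.02601938 = 1.05398062
d1 = (ln(S_0'/K) + (r + sigma^2/2)*T) / (sigma*sqrt(T)) = -0.01430382
d2 = d1 - sigma*sqrt(T) = -0.40321255
exp(-rT) = 0.99401796
N(d1) = 0.49429380; N(d2) = 0.34339593
C = S_0' * N(d1) - K * exp(-rT) * N(d2) = 1.05398062 * 0.49429380 - 1.1500 * 0.99401796 * 0.34339593 = 0.1284

Answer: Price = 0.1284


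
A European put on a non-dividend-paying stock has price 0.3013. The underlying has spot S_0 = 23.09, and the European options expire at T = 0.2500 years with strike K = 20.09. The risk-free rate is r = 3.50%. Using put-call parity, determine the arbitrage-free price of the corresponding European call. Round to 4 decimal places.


Answer: Call price = 3.4763

Derivation:
Put-call parity: C - P = S_0 * exp(-qT) - K * exp(-rT).
S_0 * exp(-qT) = 23.0900 * 1.00000000 = 23.09000000
K * exp(-rT) = 20.0900 * 0.99128817 = 19.91497933
C = P + S*exp(-qT) - K*exp(-rT)
C = 0.3013 + 23.09000000 - 19.91497933 = 3.4763


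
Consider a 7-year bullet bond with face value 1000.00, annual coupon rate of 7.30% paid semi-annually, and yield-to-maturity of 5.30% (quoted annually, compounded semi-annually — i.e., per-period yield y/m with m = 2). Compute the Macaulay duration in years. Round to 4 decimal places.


Answer: Macaulay duration = 5.6895 years

Derivation:
Coupon per period c = face * coupon_rate / m = 36.500000
Periods per year m = 2; per-period yield y/m = 0.026500
Number of cashflows N = 14
Cashflows (t years, CF_t, discount factor 1/(1+y/m)^(m*t), PV):
  t = 0.5000: CF_t = 36.500000, DF = 0.974184, PV = 35.557720
  t = 1.0000: CF_t = 36.500000, DF = 0.949035, PV = 34.639767
  t = 1.5000: CF_t = 36.500000, DF = 0.924535, PV = 33.745511
  t = 2.0000: CF_t = 36.500000, DF = 0.900667, PV = 32.874341
  t = 2.5000: CF_t = 36.500000, DF = 0.877415, PV = 32.025661
  t = 3.0000: CF_t = 36.500000, DF = 0.854764, PV = 31.198890
  t = 3.5000: CF_t = 36.500000, DF = 0.832698, PV = 30.393463
  t = 4.0000: CF_t = 36.500000, DF = 0.811201, PV = 29.608829
  t = 4.5000: CF_t = 36.500000, DF = 0.790259, PV = 28.844451
  t = 5.0000: CF_t = 36.500000, DF = 0.769858, PV = 28.099806
  t = 5.5000: CF_t = 36.500000, DF = 0.749983, PV = 27.374385
  t = 6.0000: CF_t = 36.500000, DF = 0.730622, PV = 26.667691
  t = 6.5000: CF_t = 36.500000, DF = 0.711760, PV = 25.979241
  t = 7.0000: CF_t = 1036.500000, DF = 0.693385, PV = 718.693893
Price P = sum_t PV_t = 1115.703650
Macaulay numerator sum_t t * PV_t:
  t * PV_t at t = 0.5000: 17.778860
  t * PV_t at t = 1.0000: 34.639767
  t * PV_t at t = 1.5000: 50.618266
  t * PV_t at t = 2.0000: 65.748681
  t * PV_t at t = 2.5000: 80.064151
  t * PV_t at t = 3.0000: 93.596670
  t * PV_t at t = 3.5000: 106.377121
  t * PV_t at t = 4.0000: 118.435317
  t * PV_t at t = 4.5000: 129.800031
  t * PV_t at t = 5.0000: 140.499032
  t * PV_t at t = 5.5000: 150.559118
  t * PV_t at t = 6.0000: 160.006148
  t * PV_t at t = 6.5000: 168.865069
  t * PV_t at t = 7.0000: 5030.857251
Macaulay duration D = (sum_t t * PV_t) / P = 6347.845483 / 1115.703650 = 5.689544


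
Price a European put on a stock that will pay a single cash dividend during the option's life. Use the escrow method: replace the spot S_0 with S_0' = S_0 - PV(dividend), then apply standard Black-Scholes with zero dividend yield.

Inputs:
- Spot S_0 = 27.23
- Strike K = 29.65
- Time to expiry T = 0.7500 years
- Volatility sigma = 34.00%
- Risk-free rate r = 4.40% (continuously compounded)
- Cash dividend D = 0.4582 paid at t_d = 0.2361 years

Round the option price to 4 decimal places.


PV(D) = D * exp(-r * t_d) = 0.4582 * 0.98966537 = 0.45346467
S_0' = S_0 - PV(D) = 27.2300 - 0.45346467 = 26.77653533
d1 = (ln(S_0'/K) + (r + sigma^2/2)*T) / (sigma*sqrt(T)) = -0.08689519
d2 = d1 - sigma*sqrt(T) = -0.38134382
exp(-rT) = 0.96753856
N(-d1) = 0.53462259; N(-d2) = 0.64852593
P = K * exp(-rT) * N(-d2) - S_0' * N(-d1) = 29.6500 * 0.96753856 * 0.64852593 - 26.77653533 * 0.53462259 = 4.2893

Answer: Price = 4.2893


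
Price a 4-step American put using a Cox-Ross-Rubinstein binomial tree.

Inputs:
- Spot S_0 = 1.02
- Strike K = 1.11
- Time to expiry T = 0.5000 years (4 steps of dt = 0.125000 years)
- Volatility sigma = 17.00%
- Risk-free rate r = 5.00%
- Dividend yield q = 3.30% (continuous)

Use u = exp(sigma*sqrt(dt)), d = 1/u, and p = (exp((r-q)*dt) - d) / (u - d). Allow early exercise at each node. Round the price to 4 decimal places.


dt = T/N = 0.125000
u = exp(sigma*sqrt(dt)) = 1.061947; d = 1/u = 0.941667
p = (exp((r-q)*dt) - d) / (u - d) = 0.502664
Discount per step: exp(-r*dt) = 0.993769
Stock lattice S(k, i) with i counting down-moves:
  k=0: S(0,0) = 1.0200
  k=1: S(1,0) = 1.0832; S(1,1) = 0.9605
  k=2: S(2,0) = 1.1503; S(2,1) = 1.0200; S(2,2) = 0.9045
  k=3: S(3,0) = 1.2215; S(3,1) = 1.0832; S(3,2) = 0.9605; S(3,3) = 0.8517
  k=4: S(4,0) = 1.2972; S(4,1) = 1.1503; S(4,2) = 1.0200; S(4,3) = 0.9045; S(4,4) = 0.8020
Terminal payoffs V(N, i) = max(K - S_T, 0):
  V(4,0) = 0.000000; V(4,1) = 0.000000; V(4,2) = 0.090000; V(4,3) = 0.205529; V(4,4) = 0.307974
Backward induction: V(k, i) = exp(-r*dt) * [p * V(k+1, i) + (1-p) * V(k+1, i+1)]; then take max(V_cont, immediate exercise) for American.
  V(3,0) = exp(-r*dt) * [p*0.000000 + (1-p)*0.000000] = 0.000000; exercise = 0.000000; V(3,0) = max -> 0.000000
  V(3,1) = exp(-r*dt) * [p*0.000000 + (1-p)*0.090000] = 0.044481; exercise = 0.026814; V(3,1) = max -> 0.044481
  V(3,2) = exp(-r*dt) * [p*0.090000 + (1-p)*0.205529] = 0.146538; exercise = 0.149500; V(3,2) = max -> 0.149500
  V(3,3) = exp(-r*dt) * [p*0.205529 + (1-p)*0.307974] = 0.254881; exercise = 0.258290; V(3,3) = max -> 0.258290
  V(2,0) = exp(-r*dt) * [p*0.000000 + (1-p)*0.044481] = 0.021984; exercise = 0.000000; V(2,0) = max -> 0.021984
  V(2,1) = exp(-r*dt) * [p*0.044481 + (1-p)*0.149500] = 0.096108; exercise = 0.090000; V(2,1) = max -> 0.096108
  V(2,2) = exp(-r*dt) * [p*0.149500 + (1-p)*0.258290] = 0.202337; exercise = 0.205529; V(2,2) = max -> 0.205529
  V(1,0) = exp(-r*dt) * [p*0.021984 + (1-p)*0.096108] = 0.058482; exercise = 0.026814; V(1,0) = max -> 0.058482
  V(1,1) = exp(-r*dt) * [p*0.096108 + (1-p)*0.205529] = 0.149590; exercise = 0.149500; V(1,1) = max -> 0.149590
  V(0,0) = exp(-r*dt) * [p*0.058482 + (1-p)*0.149590] = 0.103146; exercise = 0.090000; V(0,0) = max -> 0.103146

Answer: Price = V(0,0) = 0.1031


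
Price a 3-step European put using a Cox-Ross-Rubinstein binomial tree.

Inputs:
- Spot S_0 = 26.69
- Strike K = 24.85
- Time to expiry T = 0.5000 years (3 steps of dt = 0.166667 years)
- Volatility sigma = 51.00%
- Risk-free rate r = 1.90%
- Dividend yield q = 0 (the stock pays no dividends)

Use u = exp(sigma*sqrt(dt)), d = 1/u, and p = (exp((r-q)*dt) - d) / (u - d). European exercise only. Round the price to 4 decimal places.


Answer: Price = V(0,0) = 2.9610

Derivation:
dt = T/N = 0.166667
u = exp(sigma*sqrt(dt)) = 1.231468; d = 1/u = 0.812039
p = (exp((r-q)*dt) - d) / (u - d) = 0.455697
Discount per step: exp(-r*dt) = 0.996838
Stock lattice S(k, i) with i counting down-moves:
  k=0: S(0,0) = 26.6900
  k=1: S(1,0) = 32.8679; S(1,1) = 21.6733
  k=2: S(2,0) = 40.4757; S(2,1) = 26.6900; S(2,2) = 17.5996
  k=3: S(3,0) = 49.8445; S(3,1) = 32.8679; S(3,2) = 21.6733; S(3,3) = 14.2916
Terminal payoffs V(N, i) = max(K - S_T, 0):
  V(3,0) = 0.000000; V(3,1) = 0.000000; V(3,2) = 3.176673; V(3,3) = 10.558441
Backward induction: V(k, i) = exp(-r*dt) * [p * V(k+1, i) + (1-p) * V(k+1, i+1)].
  V(2,0) = exp(-r*dt) * [p*0.000000 + (1-p)*0.000000] = 0.000000
  V(2,1) = exp(-r*dt) * [p*0.000000 + (1-p)*3.176673] = 1.723604
  V(2,2) = exp(-r*dt) * [p*3.176673 + (1-p)*10.558441] = 7.171841
  V(1,0) = exp(-r*dt) * [p*0.000000 + (1-p)*1.723604] = 0.935196
  V(1,1) = exp(-r*dt) * [p*1.723604 + (1-p)*7.171841] = 4.674268
  V(0,0) = exp(-r*dt) * [p*0.935196 + (1-p)*4.674268] = 2.960991


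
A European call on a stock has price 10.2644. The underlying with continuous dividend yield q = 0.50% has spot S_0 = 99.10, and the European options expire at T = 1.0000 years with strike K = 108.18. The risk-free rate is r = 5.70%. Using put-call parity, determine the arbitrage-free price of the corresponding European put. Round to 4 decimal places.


Answer: Put price = 13.8448

Derivation:
Put-call parity: C - P = S_0 * exp(-qT) - K * exp(-rT).
S_0 * exp(-qT) = 99.1000 * 0.99501248 = 98.60573669
K * exp(-rT) = 108.1800 * 0.94459407 = 102.18618642
P = C - S*exp(-qT) + K*exp(-rT)
P = 10.2644 - 98.60573669 + 102.18618642 = 13.8448


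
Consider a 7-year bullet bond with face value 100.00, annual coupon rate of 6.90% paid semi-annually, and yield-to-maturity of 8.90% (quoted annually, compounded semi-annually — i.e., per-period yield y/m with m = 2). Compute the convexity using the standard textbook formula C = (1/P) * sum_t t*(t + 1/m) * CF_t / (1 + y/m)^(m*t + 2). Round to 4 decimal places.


Answer: Convexity = 35.3778

Derivation:
Coupon per period c = face * coupon_rate / m = 3.450000
Periods per year m = 2; per-period yield y/m = 0.044500
Number of cashflows N = 14
Cashflows (t years, CF_t, discount factor 1/(1+y/m)^(m*t), PV):
  t = 0.5000: CF_t = 3.450000, DF = 0.957396, PV = 3.303016
  t = 1.0000: CF_t = 3.450000, DF = 0.916607, PV = 3.162294
  t = 1.5000: CF_t = 3.450000, DF = 0.877556, PV = 3.027567
  t = 2.0000: CF_t = 3.450000, DF = 0.840168, PV = 2.898580
  t = 2.5000: CF_t = 3.450000, DF = 0.804374, PV = 2.775089
  t = 3.0000: CF_t = 3.450000, DF = 0.770104, PV = 2.656859
  t = 3.5000: CF_t = 3.450000, DF = 0.737294, PV = 2.543665
  t = 4.0000: CF_t = 3.450000, DF = 0.705883, PV = 2.435295
  t = 4.5000: CF_t = 3.450000, DF = 0.675809, PV = 2.331541
  t = 5.0000: CF_t = 3.450000, DF = 0.647017, PV = 2.232208
  t = 5.5000: CF_t = 3.450000, DF = 0.619451, PV = 2.137107
  t = 6.0000: CF_t = 3.450000, DF = 0.593060, PV = 2.046057
  t = 6.5000: CF_t = 3.450000, DF = 0.567793, PV = 1.958887
  t = 7.0000: CF_t = 103.450000, DF = 0.543603, PV = 56.235722
Price P = sum_t PV_t = 89.743886
Convexity numerator sum_t t*(t + 1/m) * CF_t / (1+y/m)^(m*t + 2):
  t = 0.5000: term = 1.513783
  t = 1.0000: term = 4.347870
  t = 1.5000: term = 8.325266
  t = 2.0000: term = 13.284293
  t = 2.5000: term = 19.077491
  t = 3.0000: term = 25.570595
  t = 3.5000: term = 32.641577
  t = 4.0000: term = 40.179743
  t = 4.5000: term = 48.084901
  t = 5.0000: term = 56.266572
  t = 5.5000: term = 64.643261
  t = 6.0000: term = 73.141773
  t = 6.5000: term = 81.696571
  t = 7.0000: term = 2706.167595
Convexity = (1/P) * sum = 3174.941292 / 89.743886 = 35.377801


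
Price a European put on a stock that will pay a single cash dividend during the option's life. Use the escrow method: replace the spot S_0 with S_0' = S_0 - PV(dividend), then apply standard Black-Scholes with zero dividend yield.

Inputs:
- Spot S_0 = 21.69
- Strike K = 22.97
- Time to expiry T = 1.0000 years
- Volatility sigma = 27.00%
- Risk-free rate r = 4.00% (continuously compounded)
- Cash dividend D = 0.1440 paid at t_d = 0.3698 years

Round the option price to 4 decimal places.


PV(D) = D * exp(-r * t_d) = 0.1440 * 0.98531686 = 0.14188563
S_0' = S_0 - PV(D) = 21.6900 - 0.14188563 = 21.54811437
d1 = (ln(S_0'/K) + (r + sigma^2/2)*T) / (sigma*sqrt(T)) = 0.04647887
d2 = d1 - sigma*sqrt(T) = -0.22352113
exp(-rT) = 0.96078944
N(-d1) = 0.48146429; N(-d2) = 0.58843503
P = K * exp(-rT) * N(-d2) - S_0' * N(-d1) = 22.9700 * 0.96078944 * 0.58843503 - 21.54811437 * 0.48146429 = 2.6117

Answer: Price = 2.6117


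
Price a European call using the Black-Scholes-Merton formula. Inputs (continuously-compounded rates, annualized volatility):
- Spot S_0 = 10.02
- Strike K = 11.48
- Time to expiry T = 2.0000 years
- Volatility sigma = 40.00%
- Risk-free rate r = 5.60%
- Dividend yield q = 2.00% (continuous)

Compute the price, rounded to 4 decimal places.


d1 = (ln(S/K) + (r - q + 0.5*sigma^2) * T) / (sigma * sqrt(T)) = 0.16966445
d2 = d1 - sigma * sqrt(T) = -0.39602098
exp(-rT) = 0.89404426; exp(-qT) = 0.96078944
C = S_0 * exp(-qT) * N(d1) - K * exp(-rT) * N(d2)
N(d1) = 0.56736298; N(d2) = 0.34604478
C = 10.0200 * 0.96078944 * 0.56736298 - 11.4800 * 0.89404426 * 0.34604478 = 1.9104

Answer: Price = 1.9104


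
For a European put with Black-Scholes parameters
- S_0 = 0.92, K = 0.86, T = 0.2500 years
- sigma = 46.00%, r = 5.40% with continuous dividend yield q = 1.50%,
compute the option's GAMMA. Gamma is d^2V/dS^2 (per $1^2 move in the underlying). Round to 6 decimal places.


Answer: Gamma = 1.696967

Derivation:
d1 = 0.4506142643; d2 = 0.2206142643
phi(d1) = 0.3604272518; exp(-qT) = 0.9962570225; exp(-rT) = 0.9865907163
Gamma = exp(-qT) * phi(d1) / (S * sigma * sqrt(T)) = 0.9962570225 * 0.3604272518 / (0.9200 * 0.4600 * 0.5000000000) = 1.696967
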